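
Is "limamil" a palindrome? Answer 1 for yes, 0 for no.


Input: limamil
Reversed: limamil
  Compare pos 0 ('l') with pos 6 ('l'): match
  Compare pos 1 ('i') with pos 5 ('i'): match
  Compare pos 2 ('m') with pos 4 ('m'): match
Result: palindrome

1


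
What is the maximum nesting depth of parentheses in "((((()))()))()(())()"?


Input: "((((()))()))()(())()"
Tracking depth:
  Position 0 '(': depth becomes 1
  Position 1 '(': depth becomes 2
  Position 2 '(': depth becomes 3
  Position 3 '(': depth becomes 4
  Position 4 '(': depth becomes 5
  Position 5 ')': depth becomes 4
  Position 6 ')': depth becomes 3
  Position 7 ')': depth becomes 2
  Position 8 '(': depth becomes 3
  Position 9 ')': depth becomes 2
  Position 10 ')': depth becomes 1
  Position 11 ')': depth becomes 0
  Position 12 '(': depth becomes 1
  Position 13 ')': depth becomes 0
  Position 14 '(': depth becomes 1
  Position 15 '(': depth becomes 2
  Position 16 ')': depth becomes 1
  Position 17 ')': depth becomes 0
  Position 18 '(': depth becomes 1
  Position 19 ')': depth becomes 0
Maximum depth reached: 5

5


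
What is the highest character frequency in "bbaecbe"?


Input: bbaecbe
Character counts:
  'a': 1
  'b': 3
  'c': 1
  'e': 2
Maximum frequency: 3

3


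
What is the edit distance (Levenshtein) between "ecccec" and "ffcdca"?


Computing edit distance: "ecccec" -> "ffcdca"
DP table:
           f    f    c    d    c    a
      0    1    2    3    4    5    6
  e   1    1    2    3    4    5    6
  c   2    2    2    2    3    4    5
  c   3    3    3    2    3    3    4
  c   4    4    4    3    3    3    4
  e   5    5    5    4    4    4    4
  c   6    6    6    5    5    4    5
Edit distance = dp[6][6] = 5

5


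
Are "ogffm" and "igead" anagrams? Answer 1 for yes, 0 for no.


Strings: "ogffm", "igead"
Sorted first:  ffgmo
Sorted second: adegi
Differ at position 0: 'f' vs 'a' => not anagrams

0


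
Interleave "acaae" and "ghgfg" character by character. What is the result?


Interleaving "acaae" and "ghgfg":
  Position 0: 'a' from first, 'g' from second => "ag"
  Position 1: 'c' from first, 'h' from second => "ch"
  Position 2: 'a' from first, 'g' from second => "ag"
  Position 3: 'a' from first, 'f' from second => "af"
  Position 4: 'e' from first, 'g' from second => "eg"
Result: agchagafeg

agchagafeg


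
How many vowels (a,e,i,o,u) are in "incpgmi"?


Input: incpgmi
Checking each character:
  'i' at position 0: vowel (running total: 1)
  'n' at position 1: consonant
  'c' at position 2: consonant
  'p' at position 3: consonant
  'g' at position 4: consonant
  'm' at position 5: consonant
  'i' at position 6: vowel (running total: 2)
Total vowels: 2

2


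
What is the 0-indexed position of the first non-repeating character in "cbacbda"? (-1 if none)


Input: cbacbda
Character frequencies:
  'a': 2
  'b': 2
  'c': 2
  'd': 1
Scanning left to right for freq == 1:
  Position 0 ('c'): freq=2, skip
  Position 1 ('b'): freq=2, skip
  Position 2 ('a'): freq=2, skip
  Position 3 ('c'): freq=2, skip
  Position 4 ('b'): freq=2, skip
  Position 5 ('d'): unique! => answer = 5

5


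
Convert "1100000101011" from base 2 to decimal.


Input: "1100000101011" in base 2
Positional expansion:
  Digit '1' (value 1) x 2^12 = 4096
  Digit '1' (value 1) x 2^11 = 2048
  Digit '0' (value 0) x 2^10 = 0
  Digit '0' (value 0) x 2^9 = 0
  Digit '0' (value 0) x 2^8 = 0
  Digit '0' (value 0) x 2^7 = 0
  Digit '0' (value 0) x 2^6 = 0
  Digit '1' (value 1) x 2^5 = 32
  Digit '0' (value 0) x 2^4 = 0
  Digit '1' (value 1) x 2^3 = 8
  Digit '0' (value 0) x 2^2 = 0
  Digit '1' (value 1) x 2^1 = 2
  Digit '1' (value 1) x 2^0 = 1
Sum = 6187

6187


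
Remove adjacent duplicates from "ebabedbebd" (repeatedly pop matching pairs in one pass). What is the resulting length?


Input: ebabedbebd
Stack-based adjacent duplicate removal:
  Read 'e': push. Stack: e
  Read 'b': push. Stack: eb
  Read 'a': push. Stack: eba
  Read 'b': push. Stack: ebab
  Read 'e': push. Stack: ebabe
  Read 'd': push. Stack: ebabed
  Read 'b': push. Stack: ebabedb
  Read 'e': push. Stack: ebabedbe
  Read 'b': push. Stack: ebabedbeb
  Read 'd': push. Stack: ebabedbebd
Final stack: "ebabedbebd" (length 10)

10


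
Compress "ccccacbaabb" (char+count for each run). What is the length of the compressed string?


Input: ccccacbaabb
Runs:
  'c' x 4 => "c4"
  'a' x 1 => "a1"
  'c' x 1 => "c1"
  'b' x 1 => "b1"
  'a' x 2 => "a2"
  'b' x 2 => "b2"
Compressed: "c4a1c1b1a2b2"
Compressed length: 12

12


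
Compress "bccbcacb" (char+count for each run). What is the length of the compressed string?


Input: bccbcacb
Runs:
  'b' x 1 => "b1"
  'c' x 2 => "c2"
  'b' x 1 => "b1"
  'c' x 1 => "c1"
  'a' x 1 => "a1"
  'c' x 1 => "c1"
  'b' x 1 => "b1"
Compressed: "b1c2b1c1a1c1b1"
Compressed length: 14

14


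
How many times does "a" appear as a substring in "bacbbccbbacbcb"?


Searching for "a" in "bacbbccbbacbcb"
Scanning each position:
  Position 0: "b" => no
  Position 1: "a" => MATCH
  Position 2: "c" => no
  Position 3: "b" => no
  Position 4: "b" => no
  Position 5: "c" => no
  Position 6: "c" => no
  Position 7: "b" => no
  Position 8: "b" => no
  Position 9: "a" => MATCH
  Position 10: "c" => no
  Position 11: "b" => no
  Position 12: "c" => no
  Position 13: "b" => no
Total occurrences: 2

2


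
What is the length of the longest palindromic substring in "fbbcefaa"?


Input: "fbbcefaa"
Checking substrings for palindromes:
  [1:3] "bb" (len 2) => palindrome
  [6:8] "aa" (len 2) => palindrome
Longest palindromic substring: "bb" with length 2

2


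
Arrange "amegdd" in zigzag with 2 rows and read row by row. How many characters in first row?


Zigzag "amegdd" into 2 rows:
Placing characters:
  'a' => row 0
  'm' => row 1
  'e' => row 0
  'g' => row 1
  'd' => row 0
  'd' => row 1
Rows:
  Row 0: "aed"
  Row 1: "mgd"
First row length: 3

3


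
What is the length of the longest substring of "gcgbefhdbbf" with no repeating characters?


Input: "gcgbefhdbbf"
Sliding window (track last position of each char):
  Position 0 ('g'): window [0,0] length 1 -- new best
  Position 1 ('c'): window [0,1] length 2 -- new best
  Position 2 ('g'): repeat (last at 0), move window start to 1
  Position 2 ('g'): window [1,2] length 2
  Position 3 ('b'): window [1,3] length 3 -- new best
  Position 4 ('e'): window [1,4] length 4 -- new best
  Position 5 ('f'): window [1,5] length 5 -- new best
  Position 6 ('h'): window [1,6] length 6 -- new best
  Position 7 ('d'): window [1,7] length 7 -- new best
  Position 8 ('b'): repeat (last at 3), move window start to 4
  Position 8 ('b'): window [4,8] length 5
  Position 9 ('b'): repeat (last at 8), move window start to 9
  Position 9 ('b'): window [9,9] length 1
  Position 10 ('f'): window [9,10] length 2
Longest substring with no repeats: "cgbefhd" with length 7

7


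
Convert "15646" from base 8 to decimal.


Input: "15646" in base 8
Positional expansion:
  Digit '1' (value 1) x 8^4 = 4096
  Digit '5' (value 5) x 8^3 = 2560
  Digit '6' (value 6) x 8^2 = 384
  Digit '4' (value 4) x 8^1 = 32
  Digit '6' (value 6) x 8^0 = 6
Sum = 7078

7078


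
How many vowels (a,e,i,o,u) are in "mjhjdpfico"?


Input: mjhjdpfico
Checking each character:
  'm' at position 0: consonant
  'j' at position 1: consonant
  'h' at position 2: consonant
  'j' at position 3: consonant
  'd' at position 4: consonant
  'p' at position 5: consonant
  'f' at position 6: consonant
  'i' at position 7: vowel (running total: 1)
  'c' at position 8: consonant
  'o' at position 9: vowel (running total: 2)
Total vowels: 2

2


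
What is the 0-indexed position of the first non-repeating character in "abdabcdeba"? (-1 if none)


Input: abdabcdeba
Character frequencies:
  'a': 3
  'b': 3
  'c': 1
  'd': 2
  'e': 1
Scanning left to right for freq == 1:
  Position 0 ('a'): freq=3, skip
  Position 1 ('b'): freq=3, skip
  Position 2 ('d'): freq=2, skip
  Position 3 ('a'): freq=3, skip
  Position 4 ('b'): freq=3, skip
  Position 5 ('c'): unique! => answer = 5

5


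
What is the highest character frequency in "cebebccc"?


Input: cebebccc
Character counts:
  'b': 2
  'c': 4
  'e': 2
Maximum frequency: 4

4


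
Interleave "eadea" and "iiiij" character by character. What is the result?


Interleaving "eadea" and "iiiij":
  Position 0: 'e' from first, 'i' from second => "ei"
  Position 1: 'a' from first, 'i' from second => "ai"
  Position 2: 'd' from first, 'i' from second => "di"
  Position 3: 'e' from first, 'i' from second => "ei"
  Position 4: 'a' from first, 'j' from second => "aj"
Result: eiaidieiaj

eiaidieiaj


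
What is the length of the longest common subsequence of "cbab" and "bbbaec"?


LCS of "cbab" and "bbbaec"
DP table:
           b    b    b    a    e    c
      0    0    0    0    0    0    0
  c   0    0    0    0    0    0    1
  b   0    1    1    1    1    1    1
  a   0    1    1    1    2    2    2
  b   0    1    2    2    2    2    2
LCS length = dp[4][6] = 2

2


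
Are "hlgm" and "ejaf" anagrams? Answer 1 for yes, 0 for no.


Strings: "hlgm", "ejaf"
Sorted first:  ghlm
Sorted second: aefj
Differ at position 0: 'g' vs 'a' => not anagrams

0


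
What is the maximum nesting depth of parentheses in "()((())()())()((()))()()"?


Input: "()((())()())()((()))()()"
Tracking depth:
  Position 0 '(': depth becomes 1
  Position 1 ')': depth becomes 0
  Position 2 '(': depth becomes 1
  Position 3 '(': depth becomes 2
  Position 4 '(': depth becomes 3
  Position 5 ')': depth becomes 2
  Position 6 ')': depth becomes 1
  Position 7 '(': depth becomes 2
  Position 8 ')': depth becomes 1
  Position 9 '(': depth becomes 2
  Position 10 ')': depth becomes 1
  Position 11 ')': depth becomes 0
  Position 12 '(': depth becomes 1
  Position 13 ')': depth becomes 0
  Position 14 '(': depth becomes 1
  Position 15 '(': depth becomes 2
  Position 16 '(': depth becomes 3
  Position 17 ')': depth becomes 2
  Position 18 ')': depth becomes 1
  Position 19 ')': depth becomes 0
  Position 20 '(': depth becomes 1
  Position 21 ')': depth becomes 0
  Position 22 '(': depth becomes 1
  Position 23 ')': depth becomes 0
Maximum depth reached: 3

3


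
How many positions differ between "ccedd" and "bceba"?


Comparing "ccedd" and "bceba" position by position:
  Position 0: 'c' vs 'b' => DIFFER
  Position 1: 'c' vs 'c' => same
  Position 2: 'e' vs 'e' => same
  Position 3: 'd' vs 'b' => DIFFER
  Position 4: 'd' vs 'a' => DIFFER
Positions that differ: 3

3


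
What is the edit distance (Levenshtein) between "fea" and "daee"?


Computing edit distance: "fea" -> "daee"
DP table:
           d    a    e    e
      0    1    2    3    4
  f   1    1    2    3    4
  e   2    2    2    2    3
  a   3    3    2    3    3
Edit distance = dp[3][4] = 3

3


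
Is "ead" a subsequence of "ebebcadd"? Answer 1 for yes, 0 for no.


Check if "ead" is a subsequence of "ebebcadd"
Greedy scan:
  Position 0 ('e'): matches sub[0] = 'e'
  Position 1 ('b'): no match needed
  Position 2 ('e'): no match needed
  Position 3 ('b'): no match needed
  Position 4 ('c'): no match needed
  Position 5 ('a'): matches sub[1] = 'a'
  Position 6 ('d'): matches sub[2] = 'd'
  Position 7 ('d'): no match needed
All 3 characters matched => is a subsequence

1


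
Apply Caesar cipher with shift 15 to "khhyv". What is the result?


Caesar cipher: shift "khhyv" by 15
  'k' (pos 10) + 15 = pos 25 = 'z'
  'h' (pos 7) + 15 = pos 22 = 'w'
  'h' (pos 7) + 15 = pos 22 = 'w'
  'y' (pos 24) + 15 = pos 13 = 'n'
  'v' (pos 21) + 15 = pos 10 = 'k'
Result: zwwnk

zwwnk


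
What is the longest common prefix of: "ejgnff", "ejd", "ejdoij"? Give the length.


Words: ejgnff, ejd, ejdoij
  Position 0: all 'e' => match
  Position 1: all 'j' => match
  Position 2: ('g', 'd', 'd') => mismatch, stop
LCP = "ej" (length 2)

2


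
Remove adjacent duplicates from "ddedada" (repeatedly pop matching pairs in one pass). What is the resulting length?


Input: ddedada
Stack-based adjacent duplicate removal:
  Read 'd': push. Stack: d
  Read 'd': matches stack top 'd' => pop. Stack: (empty)
  Read 'e': push. Stack: e
  Read 'd': push. Stack: ed
  Read 'a': push. Stack: eda
  Read 'd': push. Stack: edad
  Read 'a': push. Stack: edada
Final stack: "edada" (length 5)

5


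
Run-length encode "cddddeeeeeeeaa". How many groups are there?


Input: cddddeeeeeeeaa
Scanning for consecutive runs:
  Group 1: 'c' x 1 (positions 0-0)
  Group 2: 'd' x 4 (positions 1-4)
  Group 3: 'e' x 7 (positions 5-11)
  Group 4: 'a' x 2 (positions 12-13)
Total groups: 4

4


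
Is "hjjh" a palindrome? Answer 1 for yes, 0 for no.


Input: hjjh
Reversed: hjjh
  Compare pos 0 ('h') with pos 3 ('h'): match
  Compare pos 1 ('j') with pos 2 ('j'): match
Result: palindrome

1


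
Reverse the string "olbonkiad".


Input: olbonkiad
Reading characters right to left:
  Position 8: 'd'
  Position 7: 'a'
  Position 6: 'i'
  Position 5: 'k'
  Position 4: 'n'
  Position 3: 'o'
  Position 2: 'b'
  Position 1: 'l'
  Position 0: 'o'
Reversed: daiknoblo

daiknoblo


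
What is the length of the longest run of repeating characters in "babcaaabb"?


Input: "babcaaabb"
Scanning for longest run:
  Position 1 ('a'): new char, reset run to 1
  Position 2 ('b'): new char, reset run to 1
  Position 3 ('c'): new char, reset run to 1
  Position 4 ('a'): new char, reset run to 1
  Position 5 ('a'): continues run of 'a', length=2
  Position 6 ('a'): continues run of 'a', length=3
  Position 7 ('b'): new char, reset run to 1
  Position 8 ('b'): continues run of 'b', length=2
Longest run: 'a' with length 3

3


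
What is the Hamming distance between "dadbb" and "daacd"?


Comparing "dadbb" and "daacd" position by position:
  Position 0: 'd' vs 'd' => same
  Position 1: 'a' vs 'a' => same
  Position 2: 'd' vs 'a' => differ
  Position 3: 'b' vs 'c' => differ
  Position 4: 'b' vs 'd' => differ
Total differences (Hamming distance): 3

3


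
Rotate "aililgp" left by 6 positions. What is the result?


Input: "aililgp", rotate left by 6
First 6 characters: "aililg"
Remaining characters: "p"
Concatenate remaining + first: "p" + "aililg" = "paililg"

paililg


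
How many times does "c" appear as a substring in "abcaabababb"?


Searching for "c" in "abcaabababb"
Scanning each position:
  Position 0: "a" => no
  Position 1: "b" => no
  Position 2: "c" => MATCH
  Position 3: "a" => no
  Position 4: "a" => no
  Position 5: "b" => no
  Position 6: "a" => no
  Position 7: "b" => no
  Position 8: "a" => no
  Position 9: "b" => no
  Position 10: "b" => no
Total occurrences: 1

1


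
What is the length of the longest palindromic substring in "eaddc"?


Input: "eaddc"
Checking substrings for palindromes:
  [2:4] "dd" (len 2) => palindrome
Longest palindromic substring: "dd" with length 2

2


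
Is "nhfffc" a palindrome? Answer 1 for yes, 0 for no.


Input: nhfffc
Reversed: cfffhn
  Compare pos 0 ('n') with pos 5 ('c'): MISMATCH
  Compare pos 1 ('h') with pos 4 ('f'): MISMATCH
  Compare pos 2 ('f') with pos 3 ('f'): match
Result: not a palindrome

0


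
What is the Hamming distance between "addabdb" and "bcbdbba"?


Comparing "addabdb" and "bcbdbba" position by position:
  Position 0: 'a' vs 'b' => differ
  Position 1: 'd' vs 'c' => differ
  Position 2: 'd' vs 'b' => differ
  Position 3: 'a' vs 'd' => differ
  Position 4: 'b' vs 'b' => same
  Position 5: 'd' vs 'b' => differ
  Position 6: 'b' vs 'a' => differ
Total differences (Hamming distance): 6

6


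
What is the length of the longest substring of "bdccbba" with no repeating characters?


Input: "bdccbba"
Sliding window (track last position of each char):
  Position 0 ('b'): window [0,0] length 1 -- new best
  Position 1 ('d'): window [0,1] length 2 -- new best
  Position 2 ('c'): window [0,2] length 3 -- new best
  Position 3 ('c'): repeat (last at 2), move window start to 3
  Position 3 ('c'): window [3,3] length 1
  Position 4 ('b'): window [3,4] length 2
  Position 5 ('b'): repeat (last at 4), move window start to 5
  Position 5 ('b'): window [5,5] length 1
  Position 6 ('a'): window [5,6] length 2
Longest substring with no repeats: "bdc" with length 3

3


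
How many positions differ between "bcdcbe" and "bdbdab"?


Comparing "bcdcbe" and "bdbdab" position by position:
  Position 0: 'b' vs 'b' => same
  Position 1: 'c' vs 'd' => DIFFER
  Position 2: 'd' vs 'b' => DIFFER
  Position 3: 'c' vs 'd' => DIFFER
  Position 4: 'b' vs 'a' => DIFFER
  Position 5: 'e' vs 'b' => DIFFER
Positions that differ: 5

5


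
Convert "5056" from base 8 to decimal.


Input: "5056" in base 8
Positional expansion:
  Digit '5' (value 5) x 8^3 = 2560
  Digit '0' (value 0) x 8^2 = 0
  Digit '5' (value 5) x 8^1 = 40
  Digit '6' (value 6) x 8^0 = 6
Sum = 2606

2606


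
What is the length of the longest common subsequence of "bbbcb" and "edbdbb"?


LCS of "bbbcb" and "edbdbb"
DP table:
           e    d    b    d    b    b
      0    0    0    0    0    0    0
  b   0    0    0    1    1    1    1
  b   0    0    0    1    1    2    2
  b   0    0    0    1    1    2    3
  c   0    0    0    1    1    2    3
  b   0    0    0    1    1    2    3
LCS length = dp[5][6] = 3

3


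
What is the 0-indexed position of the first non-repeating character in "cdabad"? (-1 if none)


Input: cdabad
Character frequencies:
  'a': 2
  'b': 1
  'c': 1
  'd': 2
Scanning left to right for freq == 1:
  Position 0 ('c'): unique! => answer = 0

0


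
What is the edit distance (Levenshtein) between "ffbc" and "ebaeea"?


Computing edit distance: "ffbc" -> "ebaeea"
DP table:
           e    b    a    e    e    a
      0    1    2    3    4    5    6
  f   1    1    2    3    4    5    6
  f   2    2    2    3    4    5    6
  b   3    3    2    3    4    5    6
  c   4    4    3    3    4    5    6
Edit distance = dp[4][6] = 6

6


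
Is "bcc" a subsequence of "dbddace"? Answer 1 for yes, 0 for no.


Check if "bcc" is a subsequence of "dbddace"
Greedy scan:
  Position 0 ('d'): no match needed
  Position 1 ('b'): matches sub[0] = 'b'
  Position 2 ('d'): no match needed
  Position 3 ('d'): no match needed
  Position 4 ('a'): no match needed
  Position 5 ('c'): matches sub[1] = 'c'
  Position 6 ('e'): no match needed
Only matched 2/3 characters => not a subsequence

0


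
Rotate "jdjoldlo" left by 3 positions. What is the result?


Input: "jdjoldlo", rotate left by 3
First 3 characters: "jdj"
Remaining characters: "oldlo"
Concatenate remaining + first: "oldlo" + "jdj" = "oldlojdj"

oldlojdj


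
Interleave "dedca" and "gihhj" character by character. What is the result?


Interleaving "dedca" and "gihhj":
  Position 0: 'd' from first, 'g' from second => "dg"
  Position 1: 'e' from first, 'i' from second => "ei"
  Position 2: 'd' from first, 'h' from second => "dh"
  Position 3: 'c' from first, 'h' from second => "ch"
  Position 4: 'a' from first, 'j' from second => "aj"
Result: dgeidhchaj

dgeidhchaj


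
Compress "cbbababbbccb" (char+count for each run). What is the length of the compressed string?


Input: cbbababbbccb
Runs:
  'c' x 1 => "c1"
  'b' x 2 => "b2"
  'a' x 1 => "a1"
  'b' x 1 => "b1"
  'a' x 1 => "a1"
  'b' x 3 => "b3"
  'c' x 2 => "c2"
  'b' x 1 => "b1"
Compressed: "c1b2a1b1a1b3c2b1"
Compressed length: 16

16


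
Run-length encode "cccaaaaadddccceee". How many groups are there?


Input: cccaaaaadddccceee
Scanning for consecutive runs:
  Group 1: 'c' x 3 (positions 0-2)
  Group 2: 'a' x 5 (positions 3-7)
  Group 3: 'd' x 3 (positions 8-10)
  Group 4: 'c' x 3 (positions 11-13)
  Group 5: 'e' x 3 (positions 14-16)
Total groups: 5

5


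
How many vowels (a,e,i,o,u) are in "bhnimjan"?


Input: bhnimjan
Checking each character:
  'b' at position 0: consonant
  'h' at position 1: consonant
  'n' at position 2: consonant
  'i' at position 3: vowel (running total: 1)
  'm' at position 4: consonant
  'j' at position 5: consonant
  'a' at position 6: vowel (running total: 2)
  'n' at position 7: consonant
Total vowels: 2

2


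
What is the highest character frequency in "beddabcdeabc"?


Input: beddabcdeabc
Character counts:
  'a': 2
  'b': 3
  'c': 2
  'd': 3
  'e': 2
Maximum frequency: 3

3


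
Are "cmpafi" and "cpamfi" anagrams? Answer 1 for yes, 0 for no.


Strings: "cmpafi", "cpamfi"
Sorted first:  acfimp
Sorted second: acfimp
Sorted forms match => anagrams

1


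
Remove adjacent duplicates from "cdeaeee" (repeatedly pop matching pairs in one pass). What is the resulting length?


Input: cdeaeee
Stack-based adjacent duplicate removal:
  Read 'c': push. Stack: c
  Read 'd': push. Stack: cd
  Read 'e': push. Stack: cde
  Read 'a': push. Stack: cdea
  Read 'e': push. Stack: cdeae
  Read 'e': matches stack top 'e' => pop. Stack: cdea
  Read 'e': push. Stack: cdeae
Final stack: "cdeae" (length 5)

5


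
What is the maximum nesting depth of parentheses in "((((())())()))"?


Input: "((((())())()))"
Tracking depth:
  Position 0 '(': depth becomes 1
  Position 1 '(': depth becomes 2
  Position 2 '(': depth becomes 3
  Position 3 '(': depth becomes 4
  Position 4 '(': depth becomes 5
  Position 5 ')': depth becomes 4
  Position 6 ')': depth becomes 3
  Position 7 '(': depth becomes 4
  Position 8 ')': depth becomes 3
  Position 9 ')': depth becomes 2
  Position 10 '(': depth becomes 3
  Position 11 ')': depth becomes 2
  Position 12 ')': depth becomes 1
  Position 13 ')': depth becomes 0
Maximum depth reached: 5

5


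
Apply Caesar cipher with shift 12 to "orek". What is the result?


Caesar cipher: shift "orek" by 12
  'o' (pos 14) + 12 = pos 0 = 'a'
  'r' (pos 17) + 12 = pos 3 = 'd'
  'e' (pos 4) + 12 = pos 16 = 'q'
  'k' (pos 10) + 12 = pos 22 = 'w'
Result: adqw

adqw


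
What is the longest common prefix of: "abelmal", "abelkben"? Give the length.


Words: abelmal, abelkben
  Position 0: all 'a' => match
  Position 1: all 'b' => match
  Position 2: all 'e' => match
  Position 3: all 'l' => match
  Position 4: ('m', 'k') => mismatch, stop
LCP = "abel" (length 4)

4


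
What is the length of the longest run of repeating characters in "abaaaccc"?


Input: "abaaaccc"
Scanning for longest run:
  Position 1 ('b'): new char, reset run to 1
  Position 2 ('a'): new char, reset run to 1
  Position 3 ('a'): continues run of 'a', length=2
  Position 4 ('a'): continues run of 'a', length=3
  Position 5 ('c'): new char, reset run to 1
  Position 6 ('c'): continues run of 'c', length=2
  Position 7 ('c'): continues run of 'c', length=3
Longest run: 'a' with length 3

3


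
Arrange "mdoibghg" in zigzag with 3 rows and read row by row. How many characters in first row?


Zigzag "mdoibghg" into 3 rows:
Placing characters:
  'm' => row 0
  'd' => row 1
  'o' => row 2
  'i' => row 1
  'b' => row 0
  'g' => row 1
  'h' => row 2
  'g' => row 1
Rows:
  Row 0: "mb"
  Row 1: "digg"
  Row 2: "oh"
First row length: 2

2


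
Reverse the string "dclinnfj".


Input: dclinnfj
Reading characters right to left:
  Position 7: 'j'
  Position 6: 'f'
  Position 5: 'n'
  Position 4: 'n'
  Position 3: 'i'
  Position 2: 'l'
  Position 1: 'c'
  Position 0: 'd'
Reversed: jfnnilcd

jfnnilcd


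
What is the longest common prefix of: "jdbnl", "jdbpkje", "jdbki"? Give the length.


Words: jdbnl, jdbpkje, jdbki
  Position 0: all 'j' => match
  Position 1: all 'd' => match
  Position 2: all 'b' => match
  Position 3: ('n', 'p', 'k') => mismatch, stop
LCP = "jdb" (length 3)

3


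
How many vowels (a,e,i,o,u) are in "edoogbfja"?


Input: edoogbfja
Checking each character:
  'e' at position 0: vowel (running total: 1)
  'd' at position 1: consonant
  'o' at position 2: vowel (running total: 2)
  'o' at position 3: vowel (running total: 3)
  'g' at position 4: consonant
  'b' at position 5: consonant
  'f' at position 6: consonant
  'j' at position 7: consonant
  'a' at position 8: vowel (running total: 4)
Total vowels: 4

4


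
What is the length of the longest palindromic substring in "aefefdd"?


Input: "aefefdd"
Checking substrings for palindromes:
  [1:4] "efe" (len 3) => palindrome
  [2:5] "fef" (len 3) => palindrome
  [5:7] "dd" (len 2) => palindrome
Longest palindromic substring: "efe" with length 3

3


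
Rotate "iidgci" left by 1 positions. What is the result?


Input: "iidgci", rotate left by 1
First 1 characters: "i"
Remaining characters: "idgci"
Concatenate remaining + first: "idgci" + "i" = "idgcii"

idgcii


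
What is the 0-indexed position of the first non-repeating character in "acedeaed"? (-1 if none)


Input: acedeaed
Character frequencies:
  'a': 2
  'c': 1
  'd': 2
  'e': 3
Scanning left to right for freq == 1:
  Position 0 ('a'): freq=2, skip
  Position 1 ('c'): unique! => answer = 1

1


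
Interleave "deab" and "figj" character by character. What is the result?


Interleaving "deab" and "figj":
  Position 0: 'd' from first, 'f' from second => "df"
  Position 1: 'e' from first, 'i' from second => "ei"
  Position 2: 'a' from first, 'g' from second => "ag"
  Position 3: 'b' from first, 'j' from second => "bj"
Result: dfeiagbj

dfeiagbj


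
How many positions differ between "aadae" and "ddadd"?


Comparing "aadae" and "ddadd" position by position:
  Position 0: 'a' vs 'd' => DIFFER
  Position 1: 'a' vs 'd' => DIFFER
  Position 2: 'd' vs 'a' => DIFFER
  Position 3: 'a' vs 'd' => DIFFER
  Position 4: 'e' vs 'd' => DIFFER
Positions that differ: 5

5


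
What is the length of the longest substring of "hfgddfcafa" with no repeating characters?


Input: "hfgddfcafa"
Sliding window (track last position of each char):
  Position 0 ('h'): window [0,0] length 1 -- new best
  Position 1 ('f'): window [0,1] length 2 -- new best
  Position 2 ('g'): window [0,2] length 3 -- new best
  Position 3 ('d'): window [0,3] length 4 -- new best
  Position 4 ('d'): repeat (last at 3), move window start to 4
  Position 4 ('d'): window [4,4] length 1
  Position 5 ('f'): window [4,5] length 2
  Position 6 ('c'): window [4,6] length 3
  Position 7 ('a'): window [4,7] length 4
  Position 8 ('f'): repeat (last at 5), move window start to 6
  Position 8 ('f'): window [6,8] length 3
  Position 9 ('a'): repeat (last at 7), move window start to 8
  Position 9 ('a'): window [8,9] length 2
Longest substring with no repeats: "hfgd" with length 4

4


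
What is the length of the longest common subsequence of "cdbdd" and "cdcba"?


LCS of "cdbdd" and "cdcba"
DP table:
           c    d    c    b    a
      0    0    0    0    0    0
  c   0    1    1    1    1    1
  d   0    1    2    2    2    2
  b   0    1    2    2    3    3
  d   0    1    2    2    3    3
  d   0    1    2    2    3    3
LCS length = dp[5][5] = 3

3


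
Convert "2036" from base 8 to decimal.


Input: "2036" in base 8
Positional expansion:
  Digit '2' (value 2) x 8^3 = 1024
  Digit '0' (value 0) x 8^2 = 0
  Digit '3' (value 3) x 8^1 = 24
  Digit '6' (value 6) x 8^0 = 6
Sum = 1054

1054


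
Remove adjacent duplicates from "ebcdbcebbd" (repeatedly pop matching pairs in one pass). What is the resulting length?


Input: ebcdbcebbd
Stack-based adjacent duplicate removal:
  Read 'e': push. Stack: e
  Read 'b': push. Stack: eb
  Read 'c': push. Stack: ebc
  Read 'd': push. Stack: ebcd
  Read 'b': push. Stack: ebcdb
  Read 'c': push. Stack: ebcdbc
  Read 'e': push. Stack: ebcdbce
  Read 'b': push. Stack: ebcdbceb
  Read 'b': matches stack top 'b' => pop. Stack: ebcdbce
  Read 'd': push. Stack: ebcdbced
Final stack: "ebcdbced" (length 8)

8


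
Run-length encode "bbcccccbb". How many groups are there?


Input: bbcccccbb
Scanning for consecutive runs:
  Group 1: 'b' x 2 (positions 0-1)
  Group 2: 'c' x 5 (positions 2-6)
  Group 3: 'b' x 2 (positions 7-8)
Total groups: 3

3


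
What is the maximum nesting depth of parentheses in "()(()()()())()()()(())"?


Input: "()(()()()())()()()(())"
Tracking depth:
  Position 0 '(': depth becomes 1
  Position 1 ')': depth becomes 0
  Position 2 '(': depth becomes 1
  Position 3 '(': depth becomes 2
  Position 4 ')': depth becomes 1
  Position 5 '(': depth becomes 2
  Position 6 ')': depth becomes 1
  Position 7 '(': depth becomes 2
  Position 8 ')': depth becomes 1
  Position 9 '(': depth becomes 2
  Position 10 ')': depth becomes 1
  Position 11 ')': depth becomes 0
  Position 12 '(': depth becomes 1
  Position 13 ')': depth becomes 0
  Position 14 '(': depth becomes 1
  Position 15 ')': depth becomes 0
  Position 16 '(': depth becomes 1
  Position 17 ')': depth becomes 0
  Position 18 '(': depth becomes 1
  Position 19 '(': depth becomes 2
  Position 20 ')': depth becomes 1
  Position 21 ')': depth becomes 0
Maximum depth reached: 2

2


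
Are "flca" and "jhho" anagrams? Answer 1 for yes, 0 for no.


Strings: "flca", "jhho"
Sorted first:  acfl
Sorted second: hhjo
Differ at position 0: 'a' vs 'h' => not anagrams

0


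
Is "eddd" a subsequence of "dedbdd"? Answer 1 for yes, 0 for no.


Check if "eddd" is a subsequence of "dedbdd"
Greedy scan:
  Position 0 ('d'): no match needed
  Position 1 ('e'): matches sub[0] = 'e'
  Position 2 ('d'): matches sub[1] = 'd'
  Position 3 ('b'): no match needed
  Position 4 ('d'): matches sub[2] = 'd'
  Position 5 ('d'): matches sub[3] = 'd'
All 4 characters matched => is a subsequence

1


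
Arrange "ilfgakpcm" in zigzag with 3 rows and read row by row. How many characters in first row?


Zigzag "ilfgakpcm" into 3 rows:
Placing characters:
  'i' => row 0
  'l' => row 1
  'f' => row 2
  'g' => row 1
  'a' => row 0
  'k' => row 1
  'p' => row 2
  'c' => row 1
  'm' => row 0
Rows:
  Row 0: "iam"
  Row 1: "lgkc"
  Row 2: "fp"
First row length: 3

3


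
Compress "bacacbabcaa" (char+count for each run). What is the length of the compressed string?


Input: bacacbabcaa
Runs:
  'b' x 1 => "b1"
  'a' x 1 => "a1"
  'c' x 1 => "c1"
  'a' x 1 => "a1"
  'c' x 1 => "c1"
  'b' x 1 => "b1"
  'a' x 1 => "a1"
  'b' x 1 => "b1"
  'c' x 1 => "c1"
  'a' x 2 => "a2"
Compressed: "b1a1c1a1c1b1a1b1c1a2"
Compressed length: 20

20


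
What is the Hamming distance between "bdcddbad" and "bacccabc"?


Comparing "bdcddbad" and "bacccabc" position by position:
  Position 0: 'b' vs 'b' => same
  Position 1: 'd' vs 'a' => differ
  Position 2: 'c' vs 'c' => same
  Position 3: 'd' vs 'c' => differ
  Position 4: 'd' vs 'c' => differ
  Position 5: 'b' vs 'a' => differ
  Position 6: 'a' vs 'b' => differ
  Position 7: 'd' vs 'c' => differ
Total differences (Hamming distance): 6

6


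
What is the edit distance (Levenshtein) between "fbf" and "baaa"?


Computing edit distance: "fbf" -> "baaa"
DP table:
           b    a    a    a
      0    1    2    3    4
  f   1    1    2    3    4
  b   2    1    2    3    4
  f   3    2    2    3    4
Edit distance = dp[3][4] = 4

4


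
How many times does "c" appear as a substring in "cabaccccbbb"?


Searching for "c" in "cabaccccbbb"
Scanning each position:
  Position 0: "c" => MATCH
  Position 1: "a" => no
  Position 2: "b" => no
  Position 3: "a" => no
  Position 4: "c" => MATCH
  Position 5: "c" => MATCH
  Position 6: "c" => MATCH
  Position 7: "c" => MATCH
  Position 8: "b" => no
  Position 9: "b" => no
  Position 10: "b" => no
Total occurrences: 5

5


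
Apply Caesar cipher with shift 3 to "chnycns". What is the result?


Caesar cipher: shift "chnycns" by 3
  'c' (pos 2) + 3 = pos 5 = 'f'
  'h' (pos 7) + 3 = pos 10 = 'k'
  'n' (pos 13) + 3 = pos 16 = 'q'
  'y' (pos 24) + 3 = pos 1 = 'b'
  'c' (pos 2) + 3 = pos 5 = 'f'
  'n' (pos 13) + 3 = pos 16 = 'q'
  's' (pos 18) + 3 = pos 21 = 'v'
Result: fkqbfqv

fkqbfqv


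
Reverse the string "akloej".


Input: akloej
Reading characters right to left:
  Position 5: 'j'
  Position 4: 'e'
  Position 3: 'o'
  Position 2: 'l'
  Position 1: 'k'
  Position 0: 'a'
Reversed: jeolka

jeolka


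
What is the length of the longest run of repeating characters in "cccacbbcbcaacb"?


Input: "cccacbbcbcaacb"
Scanning for longest run:
  Position 1 ('c'): continues run of 'c', length=2
  Position 2 ('c'): continues run of 'c', length=3
  Position 3 ('a'): new char, reset run to 1
  Position 4 ('c'): new char, reset run to 1
  Position 5 ('b'): new char, reset run to 1
  Position 6 ('b'): continues run of 'b', length=2
  Position 7 ('c'): new char, reset run to 1
  Position 8 ('b'): new char, reset run to 1
  Position 9 ('c'): new char, reset run to 1
  Position 10 ('a'): new char, reset run to 1
  Position 11 ('a'): continues run of 'a', length=2
  Position 12 ('c'): new char, reset run to 1
  Position 13 ('b'): new char, reset run to 1
Longest run: 'c' with length 3

3


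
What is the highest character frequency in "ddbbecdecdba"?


Input: ddbbecdecdba
Character counts:
  'a': 1
  'b': 3
  'c': 2
  'd': 4
  'e': 2
Maximum frequency: 4

4


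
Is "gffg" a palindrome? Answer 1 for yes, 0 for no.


Input: gffg
Reversed: gffg
  Compare pos 0 ('g') with pos 3 ('g'): match
  Compare pos 1 ('f') with pos 2 ('f'): match
Result: palindrome

1


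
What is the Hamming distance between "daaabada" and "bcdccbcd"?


Comparing "daaabada" and "bcdccbcd" position by position:
  Position 0: 'd' vs 'b' => differ
  Position 1: 'a' vs 'c' => differ
  Position 2: 'a' vs 'd' => differ
  Position 3: 'a' vs 'c' => differ
  Position 4: 'b' vs 'c' => differ
  Position 5: 'a' vs 'b' => differ
  Position 6: 'd' vs 'c' => differ
  Position 7: 'a' vs 'd' => differ
Total differences (Hamming distance): 8

8


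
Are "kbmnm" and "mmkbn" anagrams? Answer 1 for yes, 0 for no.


Strings: "kbmnm", "mmkbn"
Sorted first:  bkmmn
Sorted second: bkmmn
Sorted forms match => anagrams

1


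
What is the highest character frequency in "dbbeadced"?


Input: dbbeadced
Character counts:
  'a': 1
  'b': 2
  'c': 1
  'd': 3
  'e': 2
Maximum frequency: 3

3


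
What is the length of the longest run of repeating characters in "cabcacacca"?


Input: "cabcacacca"
Scanning for longest run:
  Position 1 ('a'): new char, reset run to 1
  Position 2 ('b'): new char, reset run to 1
  Position 3 ('c'): new char, reset run to 1
  Position 4 ('a'): new char, reset run to 1
  Position 5 ('c'): new char, reset run to 1
  Position 6 ('a'): new char, reset run to 1
  Position 7 ('c'): new char, reset run to 1
  Position 8 ('c'): continues run of 'c', length=2
  Position 9 ('a'): new char, reset run to 1
Longest run: 'c' with length 2

2


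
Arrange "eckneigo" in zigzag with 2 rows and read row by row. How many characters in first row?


Zigzag "eckneigo" into 2 rows:
Placing characters:
  'e' => row 0
  'c' => row 1
  'k' => row 0
  'n' => row 1
  'e' => row 0
  'i' => row 1
  'g' => row 0
  'o' => row 1
Rows:
  Row 0: "ekeg"
  Row 1: "cnio"
First row length: 4

4


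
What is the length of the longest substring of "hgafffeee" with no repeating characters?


Input: "hgafffeee"
Sliding window (track last position of each char):
  Position 0 ('h'): window [0,0] length 1 -- new best
  Position 1 ('g'): window [0,1] length 2 -- new best
  Position 2 ('a'): window [0,2] length 3 -- new best
  Position 3 ('f'): window [0,3] length 4 -- new best
  Position 4 ('f'): repeat (last at 3), move window start to 4
  Position 4 ('f'): window [4,4] length 1
  Position 5 ('f'): repeat (last at 4), move window start to 5
  Position 5 ('f'): window [5,5] length 1
  Position 6 ('e'): window [5,6] length 2
  Position 7 ('e'): repeat (last at 6), move window start to 7
  Position 7 ('e'): window [7,7] length 1
  Position 8 ('e'): repeat (last at 7), move window start to 8
  Position 8 ('e'): window [8,8] length 1
Longest substring with no repeats: "hgaf" with length 4

4


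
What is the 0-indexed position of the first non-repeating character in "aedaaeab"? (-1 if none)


Input: aedaaeab
Character frequencies:
  'a': 4
  'b': 1
  'd': 1
  'e': 2
Scanning left to right for freq == 1:
  Position 0 ('a'): freq=4, skip
  Position 1 ('e'): freq=2, skip
  Position 2 ('d'): unique! => answer = 2

2


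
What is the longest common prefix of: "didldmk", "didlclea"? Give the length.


Words: didldmk, didlclea
  Position 0: all 'd' => match
  Position 1: all 'i' => match
  Position 2: all 'd' => match
  Position 3: all 'l' => match
  Position 4: ('d', 'c') => mismatch, stop
LCP = "didl" (length 4)

4


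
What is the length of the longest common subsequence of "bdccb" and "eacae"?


LCS of "bdccb" and "eacae"
DP table:
           e    a    c    a    e
      0    0    0    0    0    0
  b   0    0    0    0    0    0
  d   0    0    0    0    0    0
  c   0    0    0    1    1    1
  c   0    0    0    1    1    1
  b   0    0    0    1    1    1
LCS length = dp[5][5] = 1

1


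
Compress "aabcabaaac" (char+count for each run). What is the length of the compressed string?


Input: aabcabaaac
Runs:
  'a' x 2 => "a2"
  'b' x 1 => "b1"
  'c' x 1 => "c1"
  'a' x 1 => "a1"
  'b' x 1 => "b1"
  'a' x 3 => "a3"
  'c' x 1 => "c1"
Compressed: "a2b1c1a1b1a3c1"
Compressed length: 14

14


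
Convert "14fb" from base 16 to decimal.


Input: "14fb" in base 16
Positional expansion:
  Digit '1' (value 1) x 16^3 = 4096
  Digit '4' (value 4) x 16^2 = 1024
  Digit 'f' (value 15) x 16^1 = 240
  Digit 'b' (value 11) x 16^0 = 11
Sum = 5371

5371


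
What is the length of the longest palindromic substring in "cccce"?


Input: "cccce"
Checking substrings for palindromes:
  [0:4] "cccc" (len 4) => palindrome
  [0:3] "ccc" (len 3) => palindrome
  [1:4] "ccc" (len 3) => palindrome
  [0:2] "cc" (len 2) => palindrome
  [1:3] "cc" (len 2) => palindrome
  [2:4] "cc" (len 2) => palindrome
Longest palindromic substring: "cccc" with length 4

4


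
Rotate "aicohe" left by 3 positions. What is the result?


Input: "aicohe", rotate left by 3
First 3 characters: "aic"
Remaining characters: "ohe"
Concatenate remaining + first: "ohe" + "aic" = "oheaic"

oheaic


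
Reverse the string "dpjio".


Input: dpjio
Reading characters right to left:
  Position 4: 'o'
  Position 3: 'i'
  Position 2: 'j'
  Position 1: 'p'
  Position 0: 'd'
Reversed: oijpd

oijpd


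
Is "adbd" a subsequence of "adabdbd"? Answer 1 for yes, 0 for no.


Check if "adbd" is a subsequence of "adabdbd"
Greedy scan:
  Position 0 ('a'): matches sub[0] = 'a'
  Position 1 ('d'): matches sub[1] = 'd'
  Position 2 ('a'): no match needed
  Position 3 ('b'): matches sub[2] = 'b'
  Position 4 ('d'): matches sub[3] = 'd'
  Position 5 ('b'): no match needed
  Position 6 ('d'): no match needed
All 4 characters matched => is a subsequence

1


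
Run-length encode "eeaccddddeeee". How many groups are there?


Input: eeaccddddeeee
Scanning for consecutive runs:
  Group 1: 'e' x 2 (positions 0-1)
  Group 2: 'a' x 1 (positions 2-2)
  Group 3: 'c' x 2 (positions 3-4)
  Group 4: 'd' x 4 (positions 5-8)
  Group 5: 'e' x 4 (positions 9-12)
Total groups: 5

5


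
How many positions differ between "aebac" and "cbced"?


Comparing "aebac" and "cbced" position by position:
  Position 0: 'a' vs 'c' => DIFFER
  Position 1: 'e' vs 'b' => DIFFER
  Position 2: 'b' vs 'c' => DIFFER
  Position 3: 'a' vs 'e' => DIFFER
  Position 4: 'c' vs 'd' => DIFFER
Positions that differ: 5

5


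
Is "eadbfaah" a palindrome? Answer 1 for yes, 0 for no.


Input: eadbfaah
Reversed: haafbdae
  Compare pos 0 ('e') with pos 7 ('h'): MISMATCH
  Compare pos 1 ('a') with pos 6 ('a'): match
  Compare pos 2 ('d') with pos 5 ('a'): MISMATCH
  Compare pos 3 ('b') with pos 4 ('f'): MISMATCH
Result: not a palindrome

0


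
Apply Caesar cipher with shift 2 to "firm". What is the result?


Caesar cipher: shift "firm" by 2
  'f' (pos 5) + 2 = pos 7 = 'h'
  'i' (pos 8) + 2 = pos 10 = 'k'
  'r' (pos 17) + 2 = pos 19 = 't'
  'm' (pos 12) + 2 = pos 14 = 'o'
Result: hkto

hkto


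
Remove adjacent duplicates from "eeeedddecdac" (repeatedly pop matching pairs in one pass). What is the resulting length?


Input: eeeedddecdac
Stack-based adjacent duplicate removal:
  Read 'e': push. Stack: e
  Read 'e': matches stack top 'e' => pop. Stack: (empty)
  Read 'e': push. Stack: e
  Read 'e': matches stack top 'e' => pop. Stack: (empty)
  Read 'd': push. Stack: d
  Read 'd': matches stack top 'd' => pop. Stack: (empty)
  Read 'd': push. Stack: d
  Read 'e': push. Stack: de
  Read 'c': push. Stack: dec
  Read 'd': push. Stack: decd
  Read 'a': push. Stack: decda
  Read 'c': push. Stack: decdac
Final stack: "decdac" (length 6)

6
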